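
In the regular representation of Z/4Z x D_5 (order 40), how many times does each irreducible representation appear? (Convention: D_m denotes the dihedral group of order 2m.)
Each irreducible V_i of dimension d_i appears with multiplicity d_i, i.e. rho_reg = (direct sum over all irreducibles V_i) d_i V_i. The irreducible dimensions for Z/4Z x D_5 are 1, 1, 1, 1, 1, 1, 1, 1, 2, 2, 2, 2, 2, 2, 2, 2: 8 irreducibles of dimension 1, each with multiplicity 1; 8 irreducibles of dimension 2, each with multiplicity 2. Total dimension 8*1*1 + 8*2*2 = 40 = |G|.

Argument: General theorem: in the regular representation of a finite group G, each irreducible appears with multiplicity equal to its dimension. Check: dim(rho_reg) = sum d_i^2 = 1 + 1 + 1 + 1 + 1 + 1 + 1 + 1 + 4 + 4 + 4 + 4 + 4 + 4 + 4 + 4 = 40 = |G|.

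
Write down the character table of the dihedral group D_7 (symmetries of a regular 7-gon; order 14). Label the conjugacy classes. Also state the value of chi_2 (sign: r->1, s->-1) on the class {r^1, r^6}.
Conjugacy classes: {e} of size 1, {r^1, r^6} of size 2, {r^2, r^5} of size 2, {r^3, r^4} of size 2, {s, sr, ..., sr^6} of size 7.
Character table:
  irrep \ class              {e} (size 1)  {r^1, r^6} (size 2)  {r^2, r^5} (size 2)  {r^3, r^4} (size 2)  {s, sr, ..., sr^6} (size 7)
  chi_1 (triv)               1             1                    1                    1                    1                          
  chi_2 (sign: r->1, s->-1)  1             1                    1                    1                    -1                         
  chi_3 (2d, j=1)            2             2*cos(2*pi/7)        -2*cos(3*pi/7)       -2*cos(pi/7)         0                          
  chi_4 (2d, j=2)            2             -2*cos(3*pi/7)       -2*cos(pi/7)         2*cos(2*pi/7)        0                          
  chi_5 (2d, j=3)            2             -2*cos(pi/7)         2*cos(2*pi/7)        -2*cos(3*pi/7)       0                          

Spot check: chi_2 (sign: r->1, s->-1) on {r^1, r^6} = 1.

Solution. D_7 has order 2*7 = 14 with 5 conjugacy classes, hence 5 irreducibles. Sum of squared dims 1 + 1 + 4 + 4 + 4 = 14 = |G|. Linear characters come from the abelianisation; the 2-dimensional irreps have character r^k -> 2*cos(2*pi*j*k/7), reflections -> 0.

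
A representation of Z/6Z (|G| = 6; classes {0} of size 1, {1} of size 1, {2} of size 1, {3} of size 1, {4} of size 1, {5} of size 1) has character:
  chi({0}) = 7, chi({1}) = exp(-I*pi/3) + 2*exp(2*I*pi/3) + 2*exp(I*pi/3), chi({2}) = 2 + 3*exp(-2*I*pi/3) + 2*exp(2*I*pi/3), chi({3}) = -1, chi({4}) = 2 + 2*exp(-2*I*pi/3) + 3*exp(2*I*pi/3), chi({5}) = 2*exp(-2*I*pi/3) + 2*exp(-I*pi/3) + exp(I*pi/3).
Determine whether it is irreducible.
Not irreducible (reducible): <chi, chi> = 11 > 1.

Details: <chi, chi> = (1/|G|) sum_C |C| * |chi(C)|^2 = (1/6)[1*|7|^2 + 1*|exp(-I*pi/3) + 2*exp(2*I*pi/3) + 2*exp(I*pi/3)|^2 + 1*|2 + 3*exp(-2*I*pi/3) + 2*exp(2*I*pi/3)|^2 + 1*|-1|^2 + 1*|2 + 2*exp(-2*I*pi/3) + 3*exp(2*I*pi/3)|^2 + 1*|2*exp(-2*I*pi/3) + 2*exp(-I*pi/3) + exp(I*pi/3)|^2]
  = (1/6)[(49) + (7) + (1) + (1) + (1) + (7)] = 66/6 = 11.
(Exp terms are combined using exp(i*s)*conj(exp(i*t)) = exp(i*(s-t)), and sums of them are collapsed using the identity that for every m > 1 the m distinct m-th roots of unity sum to 0, e.g. 1 + exp(2*I*pi/3) + exp(-2*I*pi/3) = 0.)
A character is irreducible iff <chi, chi> = 1, so this representation is reducible.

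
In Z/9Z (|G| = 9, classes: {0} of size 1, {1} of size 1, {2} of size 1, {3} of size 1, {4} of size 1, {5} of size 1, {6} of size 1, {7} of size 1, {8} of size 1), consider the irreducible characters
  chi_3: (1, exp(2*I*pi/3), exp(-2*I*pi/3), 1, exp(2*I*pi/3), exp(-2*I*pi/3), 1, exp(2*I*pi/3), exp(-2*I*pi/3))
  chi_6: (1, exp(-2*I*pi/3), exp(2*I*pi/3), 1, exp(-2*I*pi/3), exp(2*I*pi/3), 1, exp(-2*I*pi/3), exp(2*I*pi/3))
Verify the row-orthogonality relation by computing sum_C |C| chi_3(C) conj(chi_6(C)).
Sum = 0; so <chi_3, chi_6> = 0 (distinct irreducibles are orthogonal).

Proof sketch: Compute term by term over conjugacy classes (|C| * chi_3(C) * conj(chi_6(C))):
  1*(1)*conj(1) + 1*(exp(2*I*pi/3))*conj(exp(-2*I*pi/3)) + 1*(exp(-2*I*pi/3))*conj(exp(2*I*pi/3)) + 1*(1)*conj(1) + 1*(exp(2*I*pi/3))*conj(exp(-2*I*pi/3)) + 1*(exp(-2*I*pi/3))*conj(exp(2*I*pi/3)) + 1*(1)*conj(1) + 1*(exp(2*I*pi/3))*conj(exp(-2*I*pi/3)) + 1*(exp(-2*I*pi/3))*conj(exp(2*I*pi/3))
  = (1) + (exp(-2*I*pi/3)) + (exp(2*I*pi/3)) + (1) + (exp(-2*I*pi/3)) + (exp(2*I*pi/3)) + (1) + (exp(-2*I*pi/3)) + (exp(2*I*pi/3))
  = 0.
(Exp terms are combined using exp(i*s)*conj(exp(i*t)) = exp(i*(s-t)), and sums of them are collapsed using the identity that for every m > 1 the m distinct m-th roots of unity sum to 0, e.g. 1 + exp(2*I*pi/3) + exp(-2*I*pi/3) = 0.)
Dividing by |G| = 9 gives 0/9 = 0, matching the row-orthogonality relation <chi_3, chi_6> = [chi_3 = chi_6].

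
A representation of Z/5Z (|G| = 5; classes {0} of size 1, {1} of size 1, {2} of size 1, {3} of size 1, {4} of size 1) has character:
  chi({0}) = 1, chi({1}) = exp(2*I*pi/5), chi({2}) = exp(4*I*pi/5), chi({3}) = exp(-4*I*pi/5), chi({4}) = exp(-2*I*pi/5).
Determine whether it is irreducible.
Irreducible: <chi, chi> = 1.

Justification: <chi, chi> = (1/|G|) sum_C |C| * |chi(C)|^2 = (1/5)[1*|1|^2 + 1*|exp(2*I*pi/5)|^2 + 1*|exp(4*I*pi/5)|^2 + 1*|exp(-4*I*pi/5)|^2 + 1*|exp(-2*I*pi/5)|^2]
  = (1/5)[(1) + (1) + (1) + (1) + (1)] = 5/5 = 1.
(Exp terms are combined using exp(i*s)*conj(exp(i*t)) = exp(i*(s-t)), and sums of them are collapsed using the identity that for every m > 1 the m distinct m-th roots of unity sum to 0, e.g. 1 + exp(2*I*pi/3) + exp(-2*I*pi/3) = 0.)
A character is irreducible iff <chi, chi> = 1, so this representation is irreducible.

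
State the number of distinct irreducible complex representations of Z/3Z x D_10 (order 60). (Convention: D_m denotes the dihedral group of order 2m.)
24

Argument: The number of irreducible complex representations of a finite group equals its number of conjugacy classes. For a direct product, #classes(G x H) = #classes(G) * #classes(H). Z/3Z has 3 classes (abelian), D_10 has 8 classes, so 3 * 8 = 24, so Z/3Z x D_10 (order 60) has exactly 24 irreducible complex representations.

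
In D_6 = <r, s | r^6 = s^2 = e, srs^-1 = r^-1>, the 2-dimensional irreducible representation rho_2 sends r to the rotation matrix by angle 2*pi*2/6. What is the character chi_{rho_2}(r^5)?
chi_{rho_2}(r^5) = 2*cos(2*pi*2*5/6) = -1

Justification: rho_2(r^5) is rotation by angle 2*pi*2*5/6, whose trace is 2*cos(2*pi*2*5/6) = -1.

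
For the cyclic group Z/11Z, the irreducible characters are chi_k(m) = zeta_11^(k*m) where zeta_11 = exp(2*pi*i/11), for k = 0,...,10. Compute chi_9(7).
chi_9(7) = zeta_11^63 = exp(-6*I*pi/11)

Proof sketch: chi_9(7) = zeta_11^(9*7) = zeta_11^63. Since zeta_11^11 = 1, this equals zeta_11^8 = exp(2*pi*i*8/11) = exp(-6*I*pi/11).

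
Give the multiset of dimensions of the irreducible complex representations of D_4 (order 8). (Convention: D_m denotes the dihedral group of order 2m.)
Dimensions: 1, 1, 1, 1, 2

Working: There are 5 irreducibles (= number of conjugacy classes). Their dimensions d_i satisfy sum d_i^2 = |G| = 8: 1 + 1 + 1 + 1 + 4 = 8.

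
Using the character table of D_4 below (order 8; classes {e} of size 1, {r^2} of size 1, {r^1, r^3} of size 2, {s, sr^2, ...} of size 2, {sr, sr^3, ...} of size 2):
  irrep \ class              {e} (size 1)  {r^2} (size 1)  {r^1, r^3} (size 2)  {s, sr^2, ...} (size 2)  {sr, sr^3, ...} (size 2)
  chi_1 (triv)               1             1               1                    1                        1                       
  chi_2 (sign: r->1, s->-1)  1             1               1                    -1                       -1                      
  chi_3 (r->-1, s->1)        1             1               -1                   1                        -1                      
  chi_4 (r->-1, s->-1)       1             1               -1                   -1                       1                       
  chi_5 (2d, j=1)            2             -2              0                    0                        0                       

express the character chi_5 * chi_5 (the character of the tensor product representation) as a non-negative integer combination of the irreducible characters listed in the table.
chi_5 tensor chi_5 = chi_1 + chi_2 + chi_3 + chi_4 (all other irreducibles have multiplicity 0).

Proof sketch: The character of a tensor product is the pointwise product (chi_5 * chi_5)(C) = chi_5(C) * chi_5(C):
  {e}: (2)*(2), {r^2}: (-2)*(-2), {r^1, r^3}: (0)*(0), {s, sr^2, ...}: (0)*(0), {sr, sr^3, ...}: (0)*(0)
so (chi_5 * chi_5) takes values
  {e} -> 4, {r^2} -> 4, {r^1, r^3} -> 0, {s, sr^2, ...} -> 0, {sr, sr^3, ...} -> 0.
Now take the inner product of this character with each irreducible chi from the table, <chi_5*chi_5, chi> = (1/8) sum_C |C| (chi_5*chi_5)(C) conj(chi(C)):
  <chi_5*chi_5, chi_1> = (1/8)[1*(4)*conj(1) + 1*(4)*conj(1) + 2*(0)*conj(1) + 2*(0)*conj(1) + 2*(0)*conj(1)]
      = (1/8)[(4) + (4) + (0) + (0) + (0)] = 8/8 = 1
  <chi_5*chi_5, chi_2> = (1/8)[1*(4)*conj(1) + 1*(4)*conj(1) + 2*(0)*conj(1) + 2*(0)*conj(-1) + 2*(0)*conj(-1)]
      = (1/8)[(4) + (4) + (0) + (0) + (0)] = 8/8 = 1
  <chi_5*chi_5, chi_3> = (1/8)[1*(4)*conj(1) + 1*(4)*conj(1) + 2*(0)*conj(-1) + 2*(0)*conj(1) + 2*(0)*conj(-1)]
      = (1/8)[(4) + (4) + (0) + (0) + (0)] = 8/8 = 1
  <chi_5*chi_5, chi_4> = (1/8)[1*(4)*conj(1) + 1*(4)*conj(1) + 2*(0)*conj(-1) + 2*(0)*conj(-1) + 2*(0)*conj(1)]
      = (1/8)[(4) + (4) + (0) + (0) + (0)] = 8/8 = 1
  <chi_5*chi_5, chi_5> = (1/8)[1*(4)*conj(2) + 1*(4)*conj(-2) + 2*(0)*conj(0) + 2*(0)*conj(0) + 2*(0)*conj(0)]
      = (1/8)[(8) + (-8) + (0) + (0) + (0)] = 0/8 = 0
Hence the multiplicities are chi_1: 1, chi_2: 1, chi_3: 1, chi_4: 1. Dimension check: dim(chi_5)*dim(chi_5) = 2*2 = 4 and sum (mult * dim) = 1*1 + 1*1 + 1*1 + 1*1 = 4.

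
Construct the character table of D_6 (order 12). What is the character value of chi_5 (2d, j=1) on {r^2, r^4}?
Conjugacy classes: {e} of size 1, {r^3} of size 1, {r^1, r^5} of size 2, {r^2, r^4} of size 2, {s, sr^2, ...} of size 3, {sr, sr^3, ...} of size 3.
Character table:
  irrep \ class              {e} (size 1)  {r^3} (size 1)  {r^1, r^5} (size 2)  {r^2, r^4} (size 2)  {s, sr^2, ...} (size 3)  {sr, sr^3, ...} (size 3)
  chi_1 (triv)               1             1               1                    1                    1                        1                       
  chi_2 (sign: r->1, s->-1)  1             1               1                    1                    -1                       -1                      
  chi_3 (r->-1, s->1)        1             -1              -1                   1                    1                        -1                      
  chi_4 (r->-1, s->-1)       1             -1              -1                   1                    -1                       1                       
  chi_5 (2d, j=1)            2             -2              1                    -1                   0                        0                       
  chi_6 (2d, j=2)            2             2               -1                   -1                   0                        0                       

Spot check: chi_5 (2d, j=1) on {r^2, r^4} = -1.

Reasoning: D_6 has order 2*6 = 12 with 6 conjugacy classes, hence 6 irreducibles. Sum of squared dims 1 + 1 + 1 + 1 + 4 + 4 = 12 = |G|. Linear characters come from the abelianisation; the 2-dimensional irreps have character r^k -> 2*cos(2*pi*j*k/6), reflections -> 0.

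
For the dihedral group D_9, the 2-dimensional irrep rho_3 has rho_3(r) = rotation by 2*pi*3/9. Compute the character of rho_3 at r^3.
chi_{rho_3}(r^3) = 2*cos(2*pi*3*3/9) = 2

Argument: rho_3(r^3) is rotation by angle 2*pi*3*3/9, whose trace is 2*cos(2*pi*3*3/9) = 2.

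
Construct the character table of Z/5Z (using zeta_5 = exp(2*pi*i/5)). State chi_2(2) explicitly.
Character table of Z/5Z (irreps indexed chi_0,...,chi_4 with chi_k(m) = zeta_5^(k*m), zeta_5 = exp(2*pi*i/5)):
  irrep \ class  {0} (size 1)  {1} (size 1)    {2} (size 1)    {3} (size 1)    {4} (size 1)  
  chi_0          1             1               1               1               1             
  chi_1          1             exp(2*I*pi/5)   exp(4*I*pi/5)   exp(-4*I*pi/5)  exp(-2*I*pi/5)
  chi_2          1             exp(4*I*pi/5)   exp(-2*I*pi/5)  exp(2*I*pi/5)   exp(-4*I*pi/5)
  chi_3          1             exp(-4*I*pi/5)  exp(2*I*pi/5)   exp(-2*I*pi/5)  exp(4*I*pi/5) 
  chi_4          1             exp(-2*I*pi/5)  exp(-4*I*pi/5)  exp(4*I*pi/5)   exp(2*I*pi/5) 

Spot check: chi_2(2) = zeta_5^(2*2) = zeta_5^4 = exp(-2*I*pi/5).

Reasoning: Z/5Z is abelian, so all 5 irreducible complex representations are 1-dimensional. They are given by chi_k(m) = zeta_5^(k*m) for k = 0,...,4. Row orthogonality: sum_m chi_k(m) conj(chi_l(m)) = 5 * [k = l].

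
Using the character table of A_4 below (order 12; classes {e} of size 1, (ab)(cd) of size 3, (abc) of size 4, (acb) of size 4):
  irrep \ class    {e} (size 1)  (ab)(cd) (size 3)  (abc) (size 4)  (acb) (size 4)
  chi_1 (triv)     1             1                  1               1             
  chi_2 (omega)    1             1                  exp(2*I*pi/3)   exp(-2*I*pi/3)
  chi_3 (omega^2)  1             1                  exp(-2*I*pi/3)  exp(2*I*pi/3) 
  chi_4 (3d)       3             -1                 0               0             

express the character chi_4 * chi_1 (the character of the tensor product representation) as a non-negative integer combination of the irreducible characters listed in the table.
chi_4 tensor chi_1 = chi_4 (all other irreducibles have multiplicity 0).

Reasoning: The character of a tensor product is the pointwise product (chi_4 * chi_1)(C) = chi_4(C) * chi_1(C):
  {e}: (3)*(1), (ab)(cd): (-1)*(1), (abc): (0)*(1), (acb): (0)*(1)
so (chi_4 * chi_1) takes values
  {e} -> 3, (ab)(cd) -> -1, (abc) -> 0, (acb) -> 0.
Now take the inner product of this character with each irreducible chi from the table, <chi_4*chi_1, chi> = (1/12) sum_C |C| (chi_4*chi_1)(C) conj(chi(C)):
  <chi_4*chi_1, chi_1> = (1/12)[1*(3)*conj(1) + 3*(-1)*conj(1) + 4*(0)*conj(1) + 4*(0)*conj(1)]
      = (1/12)[(3) + (-3) + (0) + (0)] = 0/12 = 0
  <chi_4*chi_1, chi_2> = (1/12)[1*(3)*conj(1) + 3*(-1)*conj(1) + 4*(0)*conj(exp(2*I*pi/3)) + 4*(0)*conj(exp(-2*I*pi/3))]
      = (1/12)[(3) + (-3) + (0) + (0)] = 0/12 = 0
  <chi_4*chi_1, chi_3> = (1/12)[1*(3)*conj(1) + 3*(-1)*conj(1) + 4*(0)*conj(exp(-2*I*pi/3)) + 4*(0)*conj(exp(2*I*pi/3))]
      = (1/12)[(3) + (-3) + (0) + (0)] = 0/12 = 0
  <chi_4*chi_1, chi_4> = (1/12)[1*(3)*conj(3) + 3*(-1)*conj(-1) + 4*(0)*conj(0) + 4*(0)*conj(0)]
      = (1/12)[(9) + (3) + (0) + (0)] = 12/12 = 1
(Exp terms are combined using exp(i*s)*conj(exp(i*t)) = exp(i*(s-t)), and sums of them are collapsed using the identity that for every m > 1 the m distinct m-th roots of unity sum to 0, e.g. 1 + exp(2*I*pi/3) + exp(-2*I*pi/3) = 0.)
Hence the multiplicities are chi_4: 1. Dimension check: dim(chi_4)*dim(chi_1) = 3*1 = 3 and sum (mult * dim) = 1*3 = 3.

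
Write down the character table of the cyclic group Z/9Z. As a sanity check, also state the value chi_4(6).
Character table of Z/9Z (irreps indexed chi_0,...,chi_8 with chi_k(m) = zeta_9^(k*m), zeta_9 = exp(2*pi*i/9)):
  irrep \ class  {0} (size 1)  {1} (size 1)    {2} (size 1)    {3} (size 1)    {4} (size 1)    {5} (size 1)    {6} (size 1)    {7} (size 1)    {8} (size 1)  
  chi_0          1             1               1               1               1               1               1               1               1             
  chi_1          1             exp(2*I*pi/9)   exp(4*I*pi/9)   exp(2*I*pi/3)   exp(8*I*pi/9)   exp(-8*I*pi/9)  exp(-2*I*pi/3)  exp(-4*I*pi/9)  exp(-2*I*pi/9)
  chi_2          1             exp(4*I*pi/9)   exp(8*I*pi/9)   exp(-2*I*pi/3)  exp(-2*I*pi/9)  exp(2*I*pi/9)   exp(2*I*pi/3)   exp(-8*I*pi/9)  exp(-4*I*pi/9)
  chi_3          1             exp(2*I*pi/3)   exp(-2*I*pi/3)  1               exp(2*I*pi/3)   exp(-2*I*pi/3)  1               exp(2*I*pi/3)   exp(-2*I*pi/3)
  chi_4          1             exp(8*I*pi/9)   exp(-2*I*pi/9)  exp(2*I*pi/3)   exp(-4*I*pi/9)  exp(4*I*pi/9)   exp(-2*I*pi/3)  exp(2*I*pi/9)   exp(-8*I*pi/9)
  chi_5          1             exp(-8*I*pi/9)  exp(2*I*pi/9)   exp(-2*I*pi/3)  exp(4*I*pi/9)   exp(-4*I*pi/9)  exp(2*I*pi/3)   exp(-2*I*pi/9)  exp(8*I*pi/9) 
  chi_6          1             exp(-2*I*pi/3)  exp(2*I*pi/3)   1               exp(-2*I*pi/3)  exp(2*I*pi/3)   1               exp(-2*I*pi/3)  exp(2*I*pi/3) 
  chi_7          1             exp(-4*I*pi/9)  exp(-8*I*pi/9)  exp(2*I*pi/3)   exp(2*I*pi/9)   exp(-2*I*pi/9)  exp(-2*I*pi/3)  exp(8*I*pi/9)   exp(4*I*pi/9) 
  chi_8          1             exp(-2*I*pi/9)  exp(-4*I*pi/9)  exp(-2*I*pi/3)  exp(-8*I*pi/9)  exp(8*I*pi/9)   exp(2*I*pi/3)   exp(4*I*pi/9)   exp(2*I*pi/9) 

Spot check: chi_4(6) = zeta_9^(4*6) = zeta_9^24 = exp(-2*I*pi/3).

Argument: Z/9Z is abelian, so all 9 irreducible complex representations are 1-dimensional. They are given by chi_k(m) = zeta_9^(k*m) for k = 0,...,8. Row orthogonality: sum_m chi_k(m) conj(chi_l(m)) = 9 * [k = l].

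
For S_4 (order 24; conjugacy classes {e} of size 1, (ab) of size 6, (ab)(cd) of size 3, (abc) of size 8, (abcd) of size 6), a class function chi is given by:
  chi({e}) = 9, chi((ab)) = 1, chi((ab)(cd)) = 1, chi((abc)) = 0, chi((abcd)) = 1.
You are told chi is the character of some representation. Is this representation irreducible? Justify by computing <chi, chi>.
Not irreducible (reducible): <chi, chi> = 4 > 1.

Solution. <chi, chi> = (1/|G|) sum_C |C| * |chi(C)|^2 = (1/24)[1*|9|^2 + 6*|1|^2 + 3*|1|^2 + 8*|0|^2 + 6*|1|^2]
  = (1/24)[(81) + (6) + (3) + (0) + (6)] = 96/24 = 4.
A character is irreducible iff <chi, chi> = 1, so this representation is reducible.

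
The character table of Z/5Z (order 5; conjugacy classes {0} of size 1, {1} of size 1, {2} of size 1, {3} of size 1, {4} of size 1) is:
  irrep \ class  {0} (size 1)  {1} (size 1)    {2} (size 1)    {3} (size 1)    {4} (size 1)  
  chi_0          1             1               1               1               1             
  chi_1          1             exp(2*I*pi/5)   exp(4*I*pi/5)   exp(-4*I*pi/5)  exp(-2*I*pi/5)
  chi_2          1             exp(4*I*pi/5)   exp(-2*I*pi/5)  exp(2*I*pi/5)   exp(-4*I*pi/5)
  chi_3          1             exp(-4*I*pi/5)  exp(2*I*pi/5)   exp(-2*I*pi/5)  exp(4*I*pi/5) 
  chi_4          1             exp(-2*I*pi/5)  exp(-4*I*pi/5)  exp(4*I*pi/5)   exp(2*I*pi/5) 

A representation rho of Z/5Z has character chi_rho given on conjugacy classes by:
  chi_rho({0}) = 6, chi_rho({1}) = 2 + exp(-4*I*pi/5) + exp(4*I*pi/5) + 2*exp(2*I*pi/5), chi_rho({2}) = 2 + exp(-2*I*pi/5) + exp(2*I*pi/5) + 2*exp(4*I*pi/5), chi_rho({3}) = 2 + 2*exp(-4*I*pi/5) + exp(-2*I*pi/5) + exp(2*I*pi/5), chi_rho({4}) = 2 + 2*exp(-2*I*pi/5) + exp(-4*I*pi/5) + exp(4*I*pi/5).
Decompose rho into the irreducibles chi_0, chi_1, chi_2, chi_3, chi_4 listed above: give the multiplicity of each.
Multiplicities: chi_0: 2, chi_1: 2, chi_2: 1, chi_3: 1, chi_4: 0.

Details: Use <chi_rho, chi> = (1/|G|) sum_C |C| * chi_rho(C) * conj(chi(C)) with |G| = 5 for each irreducible chi in the table:
  <chi_rho, chi_0> = (1/5)[1*(6)*conj(1) + 1*(2 + exp(-4*I*pi/5) + exp(4*I*pi/5) + 2*exp(2*I*pi/5))*conj(1) + 1*(2 + exp(-2*I*pi/5) + exp(2*I*pi/5) + 2*exp(4*I*pi/5))*conj(1) + 1*(2 + 2*exp(-4*I*pi/5) + exp(-2*I*pi/5) + exp(2*I*pi/5))*conj(1) + 1*(2 + 2*exp(-2*I*pi/5) + exp(-4*I*pi/5) + exp(4*I*pi/5))*conj(1)]
      = (1/5)[(6) + (2 + exp(-4*I*pi/5) + exp(4*I*pi/5) + 2*exp(2*I*pi/5)) + (2 + exp(-2*I*pi/5) + exp(2*I*pi/5) + 2*exp(4*I*pi/5)) + (2 + 2*exp(-4*I*pi/5) + exp(-2*I*pi/5) + exp(2*I*pi/5)) + (2 + 2*exp(-2*I*pi/5) + exp(-4*I*pi/5) + exp(4*I*pi/5))] = 10/5 = 2
  <chi_rho, chi_1> = (1/5)[1*(6)*conj(1) + 1*(2 + exp(-4*I*pi/5) + exp(4*I*pi/5) + 2*exp(2*I*pi/5))*conj(exp(2*I*pi/5)) + 1*(2 + exp(-2*I*pi/5) + exp(2*I*pi/5) + 2*exp(4*I*pi/5))*conj(exp(4*I*pi/5)) + 1*(2 + 2*exp(-4*I*pi/5) + exp(-2*I*pi/5) + exp(2*I*pi/5))*conj(exp(-4*I*pi/5)) + 1*(2 + 2*exp(-2*I*pi/5) + exp(-4*I*pi/5) + exp(4*I*pi/5))*conj(exp(-2*I*pi/5))]
      = (1/5)[(6) + (2 + 2*exp(-2*I*pi/5) + exp(4*I*pi/5) + exp(2*I*pi/5)) + (2 + 2*exp(-4*I*pi/5) + exp(-2*I*pi/5) + exp(4*I*pi/5)) + (2 + exp(-4*I*pi/5) + exp(2*I*pi/5) + 2*exp(4*I*pi/5)) + (2 + exp(-2*I*pi/5) + exp(-4*I*pi/5) + 2*exp(2*I*pi/5))] = 10/5 = 2
  <chi_rho, chi_2> = (1/5)[1*(6)*conj(1) + 1*(2 + exp(-4*I*pi/5) + exp(4*I*pi/5) + 2*exp(2*I*pi/5))*conj(exp(4*I*pi/5)) + 1*(2 + exp(-2*I*pi/5) + exp(2*I*pi/5) + 2*exp(4*I*pi/5))*conj(exp(-2*I*pi/5)) + 1*(2 + 2*exp(-4*I*pi/5) + exp(-2*I*pi/5) + exp(2*I*pi/5))*conj(exp(2*I*pi/5)) + 1*(2 + 2*exp(-2*I*pi/5) + exp(-4*I*pi/5) + exp(4*I*pi/5))*conj(exp(-4*I*pi/5))]
      = (1/5)[(6) + (1 + 2*exp(-2*I*pi/5) + 2*exp(-4*I*pi/5) + exp(2*I*pi/5)) + (1 + 2*exp(-4*I*pi/5) + exp(4*I*pi/5) + 2*exp(2*I*pi/5)) + (1 + 2*exp(-2*I*pi/5) + exp(-4*I*pi/5) + 2*exp(4*I*pi/5)) + (1 + exp(-2*I*pi/5) + 2*exp(4*I*pi/5) + 2*exp(2*I*pi/5))] = 5/5 = 1
  <chi_rho, chi_3> = (1/5)[1*(6)*conj(1) + 1*(2 + exp(-4*I*pi/5) + exp(4*I*pi/5) + 2*exp(2*I*pi/5))*conj(exp(-4*I*pi/5)) + 1*(2 + exp(-2*I*pi/5) + exp(2*I*pi/5) + 2*exp(4*I*pi/5))*conj(exp(2*I*pi/5)) + 1*(2 + 2*exp(-4*I*pi/5) + exp(-2*I*pi/5) + exp(2*I*pi/5))*conj(exp(-2*I*pi/5)) + 1*(2 + 2*exp(-2*I*pi/5) + exp(-4*I*pi/5) + exp(4*I*pi/5))*conj(exp(4*I*pi/5))]
      = (1/5)[(6) + (1 + 2*exp(-4*I*pi/5) + exp(-2*I*pi/5) + 2*exp(4*I*pi/5)) + (1 + 2*exp(-2*I*pi/5) + exp(-4*I*pi/5) + 2*exp(2*I*pi/5)) + (1 + 2*exp(-2*I*pi/5) + exp(4*I*pi/5) + 2*exp(2*I*pi/5)) + (1 + 2*exp(-4*I*pi/5) + exp(2*I*pi/5) + 2*exp(4*I*pi/5))] = 5/5 = 1
  <chi_rho, chi_4> = (1/5)[1*(6)*conj(1) + 1*(2 + exp(-4*I*pi/5) + exp(4*I*pi/5) + 2*exp(2*I*pi/5))*conj(exp(-2*I*pi/5)) + 1*(2 + exp(-2*I*pi/5) + exp(2*I*pi/5) + 2*exp(4*I*pi/5))*conj(exp(-4*I*pi/5)) + 1*(2 + 2*exp(-4*I*pi/5) + exp(-2*I*pi/5) + exp(2*I*pi/5))*conj(exp(4*I*pi/5)) + 1*(2 + 2*exp(-2*I*pi/5) + exp(-4*I*pi/5) + exp(4*I*pi/5))*conj(exp(2*I*pi/5))]
      = (1/5)[(6) + (exp(-2*I*pi/5) + exp(-4*I*pi/5) + 2*exp(4*I*pi/5) + 2*exp(2*I*pi/5)) + (2*exp(-2*I*pi/5) + exp(-4*I*pi/5) + exp(2*I*pi/5) + 2*exp(4*I*pi/5)) + (2*exp(-4*I*pi/5) + exp(-2*I*pi/5) + exp(4*I*pi/5) + 2*exp(2*I*pi/5)) + (2*exp(-2*I*pi/5) + 2*exp(-4*I*pi/5) + exp(4*I*pi/5) + exp(2*I*pi/5))] = 0/5 = 0
(Exp terms are combined using exp(i*s)*conj(exp(i*t)) = exp(i*(s-t)), and sums of them are collapsed using the identity that for every m > 1 the m distinct m-th roots of unity sum to 0, e.g. 1 + exp(2*I*pi/3) + exp(-2*I*pi/3) = 0.)
Dimension check: dim(rho) = sum (mult * dim) = 2*1 + 2*1 + 1*1 + 1*1 + 0*1 = 6 = chi_rho(e) = 6.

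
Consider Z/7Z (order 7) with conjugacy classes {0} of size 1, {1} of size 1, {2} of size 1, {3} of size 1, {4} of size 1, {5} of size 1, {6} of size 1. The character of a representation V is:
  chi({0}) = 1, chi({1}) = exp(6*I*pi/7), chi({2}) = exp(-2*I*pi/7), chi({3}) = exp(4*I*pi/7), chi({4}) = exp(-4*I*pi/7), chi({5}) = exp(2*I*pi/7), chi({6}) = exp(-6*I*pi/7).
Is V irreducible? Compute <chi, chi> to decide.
Irreducible: <chi, chi> = 1.

Why: <chi, chi> = (1/|G|) sum_C |C| * |chi(C)|^2 = (1/7)[1*|1|^2 + 1*|exp(6*I*pi/7)|^2 + 1*|exp(-2*I*pi/7)|^2 + 1*|exp(4*I*pi/7)|^2 + 1*|exp(-4*I*pi/7)|^2 + 1*|exp(2*I*pi/7)|^2 + 1*|exp(-6*I*pi/7)|^2]
  = (1/7)[(1) + (1) + (1) + (1) + (1) + (1) + (1)] = 7/7 = 1.
(Exp terms are combined using exp(i*s)*conj(exp(i*t)) = exp(i*(s-t)), and sums of them are collapsed using the identity that for every m > 1 the m distinct m-th roots of unity sum to 0, e.g. 1 + exp(2*I*pi/3) + exp(-2*I*pi/3) = 0.)
A character is irreducible iff <chi, chi> = 1, so this representation is irreducible.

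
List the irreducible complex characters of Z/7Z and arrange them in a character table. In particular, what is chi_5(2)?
Character table of Z/7Z (irreps indexed chi_0,...,chi_6 with chi_k(m) = zeta_7^(k*m), zeta_7 = exp(2*pi*i/7)):
  irrep \ class  {0} (size 1)  {1} (size 1)    {2} (size 1)    {3} (size 1)    {4} (size 1)    {5} (size 1)    {6} (size 1)  
  chi_0          1             1               1               1               1               1               1             
  chi_1          1             exp(2*I*pi/7)   exp(4*I*pi/7)   exp(6*I*pi/7)   exp(-6*I*pi/7)  exp(-4*I*pi/7)  exp(-2*I*pi/7)
  chi_2          1             exp(4*I*pi/7)   exp(-6*I*pi/7)  exp(-2*I*pi/7)  exp(2*I*pi/7)   exp(6*I*pi/7)   exp(-4*I*pi/7)
  chi_3          1             exp(6*I*pi/7)   exp(-2*I*pi/7)  exp(4*I*pi/7)   exp(-4*I*pi/7)  exp(2*I*pi/7)   exp(-6*I*pi/7)
  chi_4          1             exp(-6*I*pi/7)  exp(2*I*pi/7)   exp(-4*I*pi/7)  exp(4*I*pi/7)   exp(-2*I*pi/7)  exp(6*I*pi/7) 
  chi_5          1             exp(-4*I*pi/7)  exp(6*I*pi/7)   exp(2*I*pi/7)   exp(-2*I*pi/7)  exp(-6*I*pi/7)  exp(4*I*pi/7) 
  chi_6          1             exp(-2*I*pi/7)  exp(-4*I*pi/7)  exp(-6*I*pi/7)  exp(6*I*pi/7)   exp(4*I*pi/7)   exp(2*I*pi/7) 

Spot check: chi_5(2) = zeta_7^(5*2) = zeta_7^10 = exp(6*I*pi/7).

Proof sketch: Z/7Z is abelian, so all 7 irreducible complex representations are 1-dimensional. They are given by chi_k(m) = zeta_7^(k*m) for k = 0,...,6. Row orthogonality: sum_m chi_k(m) conj(chi_l(m)) = 7 * [k = l].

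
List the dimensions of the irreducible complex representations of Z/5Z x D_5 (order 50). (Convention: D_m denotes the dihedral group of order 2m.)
Dimensions: 1, 1, 1, 1, 1, 1, 1, 1, 1, 1, 2, 2, 2, 2, 2, 2, 2, 2, 2, 2

Solution. There are 20 irreducibles (= number of conjugacy classes). Their dimensions d_i satisfy sum d_i^2 = |G| = 50: 1 + 1 + 1 + 1 + 1 + 1 + 1 + 1 + 1 + 1 + 4 + 4 + 4 + 4 + 4 + 4 + 4 + 4 + 4 + 4 = 50. (For the product with Z/5Z: each of the 5 1-dim characters of Z/5Z tensors with each irrep of D_5, giving 5 copies of each D_5-dimension.)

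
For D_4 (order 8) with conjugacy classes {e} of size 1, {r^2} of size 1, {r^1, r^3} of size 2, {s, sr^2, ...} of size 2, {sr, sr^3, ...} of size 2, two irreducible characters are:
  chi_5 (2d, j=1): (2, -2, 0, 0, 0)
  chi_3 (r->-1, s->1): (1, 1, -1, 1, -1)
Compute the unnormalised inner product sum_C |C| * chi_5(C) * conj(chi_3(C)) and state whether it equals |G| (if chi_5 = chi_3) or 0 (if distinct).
Sum = 0; so <chi_5, chi_3> = 0 (distinct irreducibles are orthogonal).

Argument: Compute term by term over conjugacy classes (|C| * chi_5(C) * conj(chi_3(C))):
  1*(2)*conj(1) + 1*(-2)*conj(1) + 2*(0)*conj(-1) + 2*(0)*conj(1) + 2*(0)*conj(-1)
  = (2) + (-2) + (0) + (0) + (0)
  = 0.
Dividing by |G| = 8 gives 0/8 = 0, matching the row-orthogonality relation <chi_5, chi_3> = [chi_5 = chi_3].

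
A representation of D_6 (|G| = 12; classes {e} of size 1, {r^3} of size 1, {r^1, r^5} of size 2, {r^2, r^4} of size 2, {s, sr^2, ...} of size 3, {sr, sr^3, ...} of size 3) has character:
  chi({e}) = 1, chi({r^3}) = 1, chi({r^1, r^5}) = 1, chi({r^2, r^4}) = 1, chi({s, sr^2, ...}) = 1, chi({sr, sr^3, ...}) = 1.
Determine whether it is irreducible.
Irreducible: <chi, chi> = 1.

Justification: <chi, chi> = (1/|G|) sum_C |C| * |chi(C)|^2 = (1/12)[1*|1|^2 + 1*|1|^2 + 2*|1|^2 + 2*|1|^2 + 3*|1|^2 + 3*|1|^2]
  = (1/12)[(1) + (1) + (2) + (2) + (3) + (3)] = 12/12 = 1.
A character is irreducible iff <chi, chi> = 1, so this representation is irreducible.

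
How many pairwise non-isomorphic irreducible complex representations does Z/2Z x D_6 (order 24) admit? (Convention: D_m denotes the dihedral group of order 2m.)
12

Why: The number of irreducible complex representations of a finite group equals its number of conjugacy classes. For a direct product, #classes(G x H) = #classes(G) * #classes(H). Z/2Z has 2 classes (abelian), D_6 has 6 classes, so 2 * 6 = 12, so Z/2Z x D_6 (order 24) has exactly 12 irreducible complex representations.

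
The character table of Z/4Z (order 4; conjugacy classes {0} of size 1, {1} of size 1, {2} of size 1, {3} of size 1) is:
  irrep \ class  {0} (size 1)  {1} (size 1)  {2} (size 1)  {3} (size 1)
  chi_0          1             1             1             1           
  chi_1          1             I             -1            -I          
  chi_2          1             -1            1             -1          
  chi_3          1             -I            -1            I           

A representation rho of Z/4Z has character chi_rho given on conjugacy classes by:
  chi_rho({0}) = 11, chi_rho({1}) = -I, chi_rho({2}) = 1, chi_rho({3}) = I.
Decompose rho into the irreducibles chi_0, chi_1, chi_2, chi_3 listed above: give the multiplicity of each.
Multiplicities: chi_0: 3, chi_1: 2, chi_2: 3, chi_3: 3.

Derivation: Use <chi_rho, chi> = (1/|G|) sum_C |C| * chi_rho(C) * conj(chi(C)) with |G| = 4 for each irreducible chi in the table:
  <chi_rho, chi_0> = (1/4)[1*(11)*conj(1) + 1*(-I)*conj(1) + 1*(1)*conj(1) + 1*(I)*conj(1)]
      = (1/4)[(11) + (-I) + (1) + (I)] = 12/4 = 3
  <chi_rho, chi_1> = (1/4)[1*(11)*conj(1) + 1*(-I)*conj(I) + 1*(1)*conj(-1) + 1*(I)*conj(-I)]
      = (1/4)[(11) + (-1) + (-1) + (-1)] = 8/4 = 2
  <chi_rho, chi_2> = (1/4)[1*(11)*conj(1) + 1*(-I)*conj(-1) + 1*(1)*conj(1) + 1*(I)*conj(-1)]
      = (1/4)[(11) + (I) + (1) + (-I)] = 12/4 = 3
  <chi_rho, chi_3> = (1/4)[1*(11)*conj(1) + 1*(-I)*conj(-I) + 1*(1)*conj(-1) + 1*(I)*conj(I)]
      = (1/4)[(11) + (1) + (-1) + (1)] = 12/4 = 3
(Exp terms are combined using exp(i*s)*conj(exp(i*t)) = exp(i*(s-t)), and sums of them are collapsed using the identity that for every m > 1 the m distinct m-th roots of unity sum to 0, e.g. 1 + exp(2*I*pi/3) + exp(-2*I*pi/3) = 0.)
Dimension check: dim(rho) = sum (mult * dim) = 3*1 + 2*1 + 3*1 + 3*1 = 11 = chi_rho(e) = 11.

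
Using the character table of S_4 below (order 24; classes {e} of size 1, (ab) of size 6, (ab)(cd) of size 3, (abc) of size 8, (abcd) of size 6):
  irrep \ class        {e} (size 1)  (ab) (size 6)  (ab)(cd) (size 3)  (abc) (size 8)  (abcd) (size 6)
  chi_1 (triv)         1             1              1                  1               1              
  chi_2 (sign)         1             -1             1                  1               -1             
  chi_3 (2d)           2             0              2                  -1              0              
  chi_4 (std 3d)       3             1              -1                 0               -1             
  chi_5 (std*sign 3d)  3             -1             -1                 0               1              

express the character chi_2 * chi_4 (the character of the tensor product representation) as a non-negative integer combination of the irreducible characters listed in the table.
chi_2 tensor chi_4 = chi_5 (all other irreducibles have multiplicity 0).

Argument: The character of a tensor product is the pointwise product (chi_2 * chi_4)(C) = chi_2(C) * chi_4(C):
  {e}: (1)*(3), (ab): (-1)*(1), (ab)(cd): (1)*(-1), (abc): (1)*(0), (abcd): (-1)*(-1)
so (chi_2 * chi_4) takes values
  {e} -> 3, (ab) -> -1, (ab)(cd) -> -1, (abc) -> 0, (abcd) -> 1.
Now take the inner product of this character with each irreducible chi from the table, <chi_2*chi_4, chi> = (1/24) sum_C |C| (chi_2*chi_4)(C) conj(chi(C)):
  <chi_2*chi_4, chi_1> = (1/24)[1*(3)*conj(1) + 6*(-1)*conj(1) + 3*(-1)*conj(1) + 8*(0)*conj(1) + 6*(1)*conj(1)]
      = (1/24)[(3) + (-6) + (-3) + (0) + (6)] = 0/24 = 0
  <chi_2*chi_4, chi_2> = (1/24)[1*(3)*conj(1) + 6*(-1)*conj(-1) + 3*(-1)*conj(1) + 8*(0)*conj(1) + 6*(1)*conj(-1)]
      = (1/24)[(3) + (6) + (-3) + (0) + (-6)] = 0/24 = 0
  <chi_2*chi_4, chi_3> = (1/24)[1*(3)*conj(2) + 6*(-1)*conj(0) + 3*(-1)*conj(2) + 8*(0)*conj(-1) + 6*(1)*conj(0)]
      = (1/24)[(6) + (0) + (-6) + (0) + (0)] = 0/24 = 0
  <chi_2*chi_4, chi_4> = (1/24)[1*(3)*conj(3) + 6*(-1)*conj(1) + 3*(-1)*conj(-1) + 8*(0)*conj(0) + 6*(1)*conj(-1)]
      = (1/24)[(9) + (-6) + (3) + (0) + (-6)] = 0/24 = 0
  <chi_2*chi_4, chi_5> = (1/24)[1*(3)*conj(3) + 6*(-1)*conj(-1) + 3*(-1)*conj(-1) + 8*(0)*conj(0) + 6*(1)*conj(1)]
      = (1/24)[(9) + (6) + (3) + (0) + (6)] = 24/24 = 1
Hence the multiplicities are chi_5: 1. Dimension check: dim(chi_2)*dim(chi_4) = 1*3 = 3 and sum (mult * dim) = 1*3 = 3.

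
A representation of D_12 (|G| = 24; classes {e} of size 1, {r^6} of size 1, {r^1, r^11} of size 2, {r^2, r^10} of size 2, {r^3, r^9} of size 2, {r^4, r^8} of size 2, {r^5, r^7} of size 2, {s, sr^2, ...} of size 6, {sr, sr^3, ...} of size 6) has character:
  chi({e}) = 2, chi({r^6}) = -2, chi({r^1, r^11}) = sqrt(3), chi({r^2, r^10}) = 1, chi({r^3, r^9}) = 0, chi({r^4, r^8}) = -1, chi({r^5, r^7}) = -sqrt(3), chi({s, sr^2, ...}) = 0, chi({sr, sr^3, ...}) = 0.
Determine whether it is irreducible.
Irreducible: <chi, chi> = 1.

Explanation: <chi, chi> = (1/|G|) sum_C |C| * |chi(C)|^2 = (1/24)[1*|2|^2 + 1*|-2|^2 + 2*|sqrt(3)|^2 + 2*|1|^2 + 2*|0|^2 + 2*|-1|^2 + 2*|-sqrt(3)|^2 + 6*|0|^2 + 6*|0|^2]
  = (1/24)[(4) + (4) + (6) + (2) + (0) + (2) + (6) + (0) + (0)] = 24/24 = 1.
A character is irreducible iff <chi, chi> = 1, so this representation is irreducible.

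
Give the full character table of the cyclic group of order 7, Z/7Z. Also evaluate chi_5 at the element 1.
Character table of Z/7Z (irreps indexed chi_0,...,chi_6 with chi_k(m) = zeta_7^(k*m), zeta_7 = exp(2*pi*i/7)):
  irrep \ class  {0} (size 1)  {1} (size 1)    {2} (size 1)    {3} (size 1)    {4} (size 1)    {5} (size 1)    {6} (size 1)  
  chi_0          1             1               1               1               1               1               1             
  chi_1          1             exp(2*I*pi/7)   exp(4*I*pi/7)   exp(6*I*pi/7)   exp(-6*I*pi/7)  exp(-4*I*pi/7)  exp(-2*I*pi/7)
  chi_2          1             exp(4*I*pi/7)   exp(-6*I*pi/7)  exp(-2*I*pi/7)  exp(2*I*pi/7)   exp(6*I*pi/7)   exp(-4*I*pi/7)
  chi_3          1             exp(6*I*pi/7)   exp(-2*I*pi/7)  exp(4*I*pi/7)   exp(-4*I*pi/7)  exp(2*I*pi/7)   exp(-6*I*pi/7)
  chi_4          1             exp(-6*I*pi/7)  exp(2*I*pi/7)   exp(-4*I*pi/7)  exp(4*I*pi/7)   exp(-2*I*pi/7)  exp(6*I*pi/7) 
  chi_5          1             exp(-4*I*pi/7)  exp(6*I*pi/7)   exp(2*I*pi/7)   exp(-2*I*pi/7)  exp(-6*I*pi/7)  exp(4*I*pi/7) 
  chi_6          1             exp(-2*I*pi/7)  exp(-4*I*pi/7)  exp(-6*I*pi/7)  exp(6*I*pi/7)   exp(4*I*pi/7)   exp(2*I*pi/7) 

Spot check: chi_5(1) = zeta_7^(5*1) = zeta_7^5 = exp(-4*I*pi/7).

Why: Z/7Z is abelian, so all 7 irreducible complex representations are 1-dimensional. They are given by chi_k(m) = zeta_7^(k*m) for k = 0,...,6. Row orthogonality: sum_m chi_k(m) conj(chi_l(m)) = 7 * [k = l].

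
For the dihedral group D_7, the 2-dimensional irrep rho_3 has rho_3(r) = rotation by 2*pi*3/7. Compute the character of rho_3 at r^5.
chi_{rho_3}(r^5) = 2*cos(2*pi*3*5/7) = 2*cos(30*pi/7)

Working: rho_3(r^5) is rotation by angle 2*pi*3*5/7, whose trace is 2*cos(2*pi*3*5/7) = 2*cos(30*pi/7).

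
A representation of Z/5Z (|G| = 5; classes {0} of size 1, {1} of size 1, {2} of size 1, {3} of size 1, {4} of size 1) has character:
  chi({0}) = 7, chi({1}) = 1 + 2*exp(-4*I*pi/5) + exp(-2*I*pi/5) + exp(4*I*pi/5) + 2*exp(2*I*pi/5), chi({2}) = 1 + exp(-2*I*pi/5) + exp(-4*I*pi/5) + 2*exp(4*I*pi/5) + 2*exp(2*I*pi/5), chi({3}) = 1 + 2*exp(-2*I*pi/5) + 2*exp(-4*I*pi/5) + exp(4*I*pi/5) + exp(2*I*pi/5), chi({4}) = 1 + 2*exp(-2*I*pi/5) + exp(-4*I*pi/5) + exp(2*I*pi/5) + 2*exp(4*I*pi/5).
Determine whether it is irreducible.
Not irreducible (reducible): <chi, chi> = 11 > 1.

<chi, chi> = (1/|G|) sum_C |C| * |chi(C)|^2 = (1/5)[1*|7|^2 + 1*|1 + 2*exp(-4*I*pi/5) + exp(-2*I*pi/5) + exp(4*I*pi/5) + 2*exp(2*I*pi/5)|^2 + 1*|1 + exp(-2*I*pi/5) + exp(-4*I*pi/5) + 2*exp(4*I*pi/5) + 2*exp(2*I*pi/5)|^2 + 1*|1 + 2*exp(-2*I*pi/5) + 2*exp(-4*I*pi/5) + exp(4*I*pi/5) + exp(2*I*pi/5)|^2 + 1*|1 + 2*exp(-2*I*pi/5) + exp(-4*I*pi/5) + exp(2*I*pi/5) + 2*exp(4*I*pi/5)|^2]
  = (1/5)[(49) + (11 + 9*exp(-2*I*pi/5) + 10*exp(-4*I*pi/5) + 10*exp(4*I*pi/5) + 9*exp(2*I*pi/5)) + (11 + 10*exp(-2*I*pi/5) + 9*exp(-4*I*pi/5) + 9*exp(4*I*pi/5) + 10*exp(2*I*pi/5)) + (11 + 10*exp(-2*I*pi/5) + 9*exp(-4*I*pi/5) + 9*exp(4*I*pi/5) + 10*exp(2*I*pi/5)) + (11 + 9*exp(-2*I*pi/5) + 10*exp(-4*I*pi/5) + 10*exp(4*I*pi/5) + 9*exp(2*I*pi/5))] = 55/5 = 11.
(Exp terms are combined using exp(i*s)*conj(exp(i*t)) = exp(i*(s-t)), and sums of them are collapsed using the identity that for every m > 1 the m distinct m-th roots of unity sum to 0, e.g. 1 + exp(2*I*pi/3) + exp(-2*I*pi/3) = 0.)
A character is irreducible iff <chi, chi> = 1, so this representation is reducible.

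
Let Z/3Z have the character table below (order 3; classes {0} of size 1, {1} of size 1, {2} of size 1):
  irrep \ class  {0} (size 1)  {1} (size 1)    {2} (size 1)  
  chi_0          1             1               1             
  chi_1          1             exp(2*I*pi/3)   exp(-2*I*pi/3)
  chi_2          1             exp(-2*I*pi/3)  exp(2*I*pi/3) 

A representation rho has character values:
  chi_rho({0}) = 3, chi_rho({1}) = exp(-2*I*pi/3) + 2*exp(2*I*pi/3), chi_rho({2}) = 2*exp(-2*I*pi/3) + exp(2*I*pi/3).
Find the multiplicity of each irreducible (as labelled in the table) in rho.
Multiplicities: chi_0: 0, chi_1: 2, chi_2: 1.

Argument: Use <chi_rho, chi> = (1/|G|) sum_C |C| * chi_rho(C) * conj(chi(C)) with |G| = 3 for each irreducible chi in the table:
  <chi_rho, chi_0> = (1/3)[1*(3)*conj(1) + 1*(exp(-2*I*pi/3) + 2*exp(2*I*pi/3))*conj(1) + 1*(2*exp(-2*I*pi/3) + exp(2*I*pi/3))*conj(1)]
      = (1/3)[(3) + (exp(-2*I*pi/3) + 2*exp(2*I*pi/3)) + (2*exp(-2*I*pi/3) + exp(2*I*pi/3))] = 0/3 = 0
  <chi_rho, chi_1> = (1/3)[1*(3)*conj(1) + 1*(exp(-2*I*pi/3) + 2*exp(2*I*pi/3))*conj(exp(2*I*pi/3)) + 1*(2*exp(-2*I*pi/3) + exp(2*I*pi/3))*conj(exp(-2*I*pi/3))]
      = (1/3)[(3) + (2 + exp(2*I*pi/3)) + (2 + exp(-2*I*pi/3))] = 6/3 = 2
  <chi_rho, chi_2> = (1/3)[1*(3)*conj(1) + 1*(exp(-2*I*pi/3) + 2*exp(2*I*pi/3))*conj(exp(-2*I*pi/3)) + 1*(2*exp(-2*I*pi/3) + exp(2*I*pi/3))*conj(exp(2*I*pi/3))]
      = (1/3)[(3) + (1 + 2*exp(-2*I*pi/3)) + (1 + 2*exp(2*I*pi/3))] = 3/3 = 1
(Exp terms are combined using exp(i*s)*conj(exp(i*t)) = exp(i*(s-t)), and sums of them are collapsed using the identity that for every m > 1 the m distinct m-th roots of unity sum to 0, e.g. 1 + exp(2*I*pi/3) + exp(-2*I*pi/3) = 0.)
Dimension check: dim(rho) = sum (mult * dim) = 0*1 + 2*1 + 1*1 = 3 = chi_rho(e) = 3.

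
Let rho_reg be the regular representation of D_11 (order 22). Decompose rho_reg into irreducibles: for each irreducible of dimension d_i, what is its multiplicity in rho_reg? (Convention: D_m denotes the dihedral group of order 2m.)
Each irreducible V_i of dimension d_i appears with multiplicity d_i, i.e. rho_reg = (direct sum over all irreducibles V_i) d_i V_i. The irreducible dimensions for D_11 are 1, 1, 2, 2, 2, 2, 2: 2 irreducibles of dimension 1, each with multiplicity 1; 5 irreducibles of dimension 2, each with multiplicity 2. Total dimension 2*1*1 + 5*2*2 = 22 = |G|.

Derivation: General theorem: in the regular representation of a finite group G, each irreducible appears with multiplicity equal to its dimension. Check: dim(rho_reg) = sum d_i^2 = 1 + 1 + 4 + 4 + 4 + 4 + 4 = 22 = |G|.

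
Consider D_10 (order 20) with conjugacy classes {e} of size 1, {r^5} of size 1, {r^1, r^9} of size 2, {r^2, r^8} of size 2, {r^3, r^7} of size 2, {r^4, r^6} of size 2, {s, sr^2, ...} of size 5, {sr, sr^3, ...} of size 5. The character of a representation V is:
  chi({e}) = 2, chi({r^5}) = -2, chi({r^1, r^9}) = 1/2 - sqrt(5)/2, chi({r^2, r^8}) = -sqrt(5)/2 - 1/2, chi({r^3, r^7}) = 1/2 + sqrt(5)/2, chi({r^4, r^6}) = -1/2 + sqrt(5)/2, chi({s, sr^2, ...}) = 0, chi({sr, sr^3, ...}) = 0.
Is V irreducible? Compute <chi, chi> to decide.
Irreducible: <chi, chi> = 1.

Explanation: <chi, chi> = (1/|G|) sum_C |C| * |chi(C)|^2 = (1/20)[1*|2|^2 + 1*|-2|^2 + 2*|1/2 - sqrt(5)/2|^2 + 2*|-sqrt(5)/2 - 1/2|^2 + 2*|1/2 + sqrt(5)/2|^2 + 2*|-1/2 + sqrt(5)/2|^2 + 5*|0|^2 + 5*|0|^2]
  = (1/20)[(4) + (4) + (3 - sqrt(5)) + (sqrt(5) + 3) + (sqrt(5) + 3) + (3 - sqrt(5)) + (0) + (0)] = 20/20 = 1.
A character is irreducible iff <chi, chi> = 1, so this representation is irreducible.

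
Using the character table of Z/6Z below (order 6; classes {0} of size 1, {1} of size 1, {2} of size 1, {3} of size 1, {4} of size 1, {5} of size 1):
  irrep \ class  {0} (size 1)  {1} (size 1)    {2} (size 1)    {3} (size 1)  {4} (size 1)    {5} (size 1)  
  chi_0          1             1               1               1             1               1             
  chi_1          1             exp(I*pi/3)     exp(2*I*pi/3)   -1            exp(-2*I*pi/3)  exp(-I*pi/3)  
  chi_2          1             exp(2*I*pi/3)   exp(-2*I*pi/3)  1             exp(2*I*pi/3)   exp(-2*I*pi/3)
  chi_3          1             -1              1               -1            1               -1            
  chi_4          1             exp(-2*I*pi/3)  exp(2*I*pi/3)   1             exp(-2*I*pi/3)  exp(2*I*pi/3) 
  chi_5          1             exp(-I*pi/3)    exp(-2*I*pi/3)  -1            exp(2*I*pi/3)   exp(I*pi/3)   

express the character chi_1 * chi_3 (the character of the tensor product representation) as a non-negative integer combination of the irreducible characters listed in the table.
chi_1 tensor chi_3 = chi_4 (all other irreducibles have multiplicity 0).

Why: The character of a tensor product is the pointwise product (chi_1 * chi_3)(C) = chi_1(C) * chi_3(C):
  {0}: (1)*(1), {1}: (exp(I*pi/3))*(-1), {2}: (exp(2*I*pi/3))*(1), {3}: (-1)*(-1), {4}: (exp(-2*I*pi/3))*(1), {5}: (exp(-I*pi/3))*(-1)
so (chi_1 * chi_3) takes values
  {0} -> 1, {1} -> -exp(I*pi/3), {2} -> exp(2*I*pi/3), {3} -> 1, {4} -> exp(-2*I*pi/3), {5} -> -exp(-I*pi/3).
Now take the inner product of this character with each irreducible chi from the table, <chi_1*chi_3, chi> = (1/6) sum_C |C| (chi_1*chi_3)(C) conj(chi(C)):
  <chi_1*chi_3, chi_0> = (1/6)[1*(1)*conj(1) + 1*(-exp(I*pi/3))*conj(1) + 1*(exp(2*I*pi/3))*conj(1) + 1*(1)*conj(1) + 1*(exp(-2*I*pi/3))*conj(1) + 1*(-exp(-I*pi/3))*conj(1)]
      = (1/6)[(1) + (-exp(I*pi/3)) + (exp(2*I*pi/3)) + (1) + (exp(-2*I*pi/3)) + (-exp(-I*pi/3))] = 0/6 = 0
  <chi_1*chi_3, chi_1> = (1/6)[1*(1)*conj(1) + 1*(-exp(I*pi/3))*conj(exp(I*pi/3)) + 1*(exp(2*I*pi/3))*conj(exp(2*I*pi/3)) + 1*(1)*conj(-1) + 1*(exp(-2*I*pi/3))*conj(exp(-2*I*pi/3)) + 1*(-exp(-I*pi/3))*conj(exp(-I*pi/3))]
      = (1/6)[(1) + (-1) + (1) + (-1) + (1) + (-1)] = 0/6 = 0
  <chi_1*chi_3, chi_2> = (1/6)[1*(1)*conj(1) + 1*(-exp(I*pi/3))*conj(exp(2*I*pi/3)) + 1*(exp(2*I*pi/3))*conj(exp(-2*I*pi/3)) + 1*(1)*conj(1) + 1*(exp(-2*I*pi/3))*conj(exp(2*I*pi/3)) + 1*(-exp(-I*pi/3))*conj(exp(-2*I*pi/3))]
      = (1/6)[(1) + (-exp(-I*pi/3)) + (exp(-2*I*pi/3)) + (1) + (exp(2*I*pi/3)) + (-exp(I*pi/3))] = 0/6 = 0
  <chi_1*chi_3, chi_3> = (1/6)[1*(1)*conj(1) + 1*(-exp(I*pi/3))*conj(-1) + 1*(exp(2*I*pi/3))*conj(1) + 1*(1)*conj(-1) + 1*(exp(-2*I*pi/3))*conj(1) + 1*(-exp(-I*pi/3))*conj(-1)]
      = (1/6)[(1) + (exp(I*pi/3)) + (exp(2*I*pi/3)) + (-1) + (exp(-2*I*pi/3)) + (exp(-I*pi/3))] = 0/6 = 0
  <chi_1*chi_3, chi_4> = (1/6)[1*(1)*conj(1) + 1*(-exp(I*pi/3))*conj(exp(-2*I*pi/3)) + 1*(exp(2*I*pi/3))*conj(exp(2*I*pi/3)) + 1*(1)*conj(1) + 1*(exp(-2*I*pi/3))*conj(exp(-2*I*pi/3)) + 1*(-exp(-I*pi/3))*conj(exp(2*I*pi/3))]
      = (1/6)[(1) + (1) + (1) + (1) + (1) + (1)] = 6/6 = 1
  <chi_1*chi_3, chi_5> = (1/6)[1*(1)*conj(1) + 1*(-exp(I*pi/3))*conj(exp(-I*pi/3)) + 1*(exp(2*I*pi/3))*conj(exp(-2*I*pi/3)) + 1*(1)*conj(-1) + 1*(exp(-2*I*pi/3))*conj(exp(2*I*pi/3)) + 1*(-exp(-I*pi/3))*conj(exp(I*pi/3))]
      = (1/6)[(1) + (-exp(2*I*pi/3)) + (exp(-2*I*pi/3)) + (-1) + (exp(2*I*pi/3)) + (-exp(-2*I*pi/3))] = 0/6 = 0
(Exp terms are combined using exp(i*s)*conj(exp(i*t)) = exp(i*(s-t)), and sums of them are collapsed using the identity that for every m > 1 the m distinct m-th roots of unity sum to 0, e.g. 1 + exp(2*I*pi/3) + exp(-2*I*pi/3) = 0.)
Hence the multiplicities are chi_4: 1. Dimension check: dim(chi_1)*dim(chi_3) = 1*1 = 1 and sum (mult * dim) = 1*1 = 1.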